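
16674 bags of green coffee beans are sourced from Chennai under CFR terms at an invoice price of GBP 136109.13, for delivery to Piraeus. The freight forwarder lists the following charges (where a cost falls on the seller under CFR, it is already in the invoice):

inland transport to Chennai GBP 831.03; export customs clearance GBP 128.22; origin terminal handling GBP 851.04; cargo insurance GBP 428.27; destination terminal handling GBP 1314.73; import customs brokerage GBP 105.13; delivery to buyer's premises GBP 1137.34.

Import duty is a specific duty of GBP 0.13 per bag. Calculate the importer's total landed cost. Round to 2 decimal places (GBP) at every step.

CFR: the seller pays costs through ocean freight to the destination port, but not insurance.
Already in the invoice (seller's account under CFR): inland to port, export clearance, origin terminal — exclude.
CIF value = CFR price + insurance = 136109.13 + 428.27 = 136537.40
Import duty = 16674 × 0.13 = 2167.62
Buyer bears: insurance 428.27 + destination terminal 1314.73 + brokerage 105.13 + delivery 1137.34 + duty 2167.62 = 5153.09
Landed cost = invoice 136109.13 + 5153.09 = 141262.22

Total landed cost: GBP 141262.22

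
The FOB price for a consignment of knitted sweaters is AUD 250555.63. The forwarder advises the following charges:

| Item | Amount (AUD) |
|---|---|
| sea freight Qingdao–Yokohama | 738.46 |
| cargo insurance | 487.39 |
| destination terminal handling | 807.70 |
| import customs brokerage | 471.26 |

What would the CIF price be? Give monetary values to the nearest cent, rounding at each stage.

CIF price: AUD 251781.48

Not relevant to the conversion: destination terminal, brokerage — on the buyer under both terms; not part of either seller's price.
From FOB to CIF, the seller additionally bears: freight, insurance.
CIF price = 250555.63 + 738.46 + 487.39 = 251781.48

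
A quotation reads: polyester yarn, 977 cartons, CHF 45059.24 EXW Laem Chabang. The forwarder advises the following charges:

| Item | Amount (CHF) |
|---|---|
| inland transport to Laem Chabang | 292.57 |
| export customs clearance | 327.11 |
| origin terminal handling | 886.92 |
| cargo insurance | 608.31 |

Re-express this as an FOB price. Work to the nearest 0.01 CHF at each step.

Not relevant to the conversion: insurance — on the buyer under both terms; not part of either seller's price.
From EXW to FOB, the seller additionally bears: inland to port, export clearance, origin terminal.
FOB price = 45059.24 + 292.57 + 327.11 + 886.92 = 46565.84

FOB price: CHF 46565.84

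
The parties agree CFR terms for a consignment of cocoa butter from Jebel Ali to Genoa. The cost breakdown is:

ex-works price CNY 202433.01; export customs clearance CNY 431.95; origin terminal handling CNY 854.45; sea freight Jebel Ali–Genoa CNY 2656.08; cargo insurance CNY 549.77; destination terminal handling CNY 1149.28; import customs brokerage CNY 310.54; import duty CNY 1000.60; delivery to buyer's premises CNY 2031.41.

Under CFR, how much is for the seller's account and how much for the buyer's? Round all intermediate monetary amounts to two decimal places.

Seller: CNY 206375.49; buyer: CNY 5041.60

CFR: the seller pays costs through ocean freight to the destination port, but not insurance.
Seller's account: goods 202433.01 + export clearance 431.95 + origin terminal 854.45 + freight 2656.08 = 206375.49
Buyer's account: insurance 549.77 + destination terminal 1149.28 + brokerage 310.54 + duty 1000.60 + delivery 2031.41 = 5041.60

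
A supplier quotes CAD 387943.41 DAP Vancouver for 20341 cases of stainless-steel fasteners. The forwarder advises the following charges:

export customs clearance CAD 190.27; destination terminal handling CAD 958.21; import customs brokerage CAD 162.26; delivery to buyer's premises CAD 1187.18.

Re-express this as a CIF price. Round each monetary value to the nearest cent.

Not relevant to the conversion: export clearance — on the seller under both DAP and CIF; already in the DAP price and stays in the CIF price. brokerage — on the buyer under both terms; not part of either seller's price.
From DAP to CIF, the seller no longer bears: destination terminal, delivery.
CIF price = 387943.41 − 958.21 − 1187.18 = 385798.02

CIF price: CAD 385798.02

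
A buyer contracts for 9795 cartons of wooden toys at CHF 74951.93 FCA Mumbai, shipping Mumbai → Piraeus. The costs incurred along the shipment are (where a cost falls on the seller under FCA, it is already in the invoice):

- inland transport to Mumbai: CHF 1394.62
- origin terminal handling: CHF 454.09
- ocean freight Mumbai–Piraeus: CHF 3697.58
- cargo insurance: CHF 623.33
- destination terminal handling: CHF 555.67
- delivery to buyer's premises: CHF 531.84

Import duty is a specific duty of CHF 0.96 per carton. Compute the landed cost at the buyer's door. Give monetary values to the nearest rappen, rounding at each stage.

Total landed cost: CHF 90217.64

FCA: the seller delivers export-cleared goods to the carrier; the buyer bears costs from that point.
Already in the invoice (seller's account under FCA): inland to port — exclude.
CIF value = FCA price + origin terminal + freight + insurance = 74951.93 + 454.09 + 3697.58 + 623.33 = 79726.93
Import duty = 9795 × 0.96 = 9403.20
Buyer bears: origin terminal 454.09 + freight 3697.58 + insurance 623.33 + destination terminal 555.67 + delivery 531.84 + duty 9403.20 = 15265.71
Landed cost = invoice 74951.93 + 15265.71 = 90217.64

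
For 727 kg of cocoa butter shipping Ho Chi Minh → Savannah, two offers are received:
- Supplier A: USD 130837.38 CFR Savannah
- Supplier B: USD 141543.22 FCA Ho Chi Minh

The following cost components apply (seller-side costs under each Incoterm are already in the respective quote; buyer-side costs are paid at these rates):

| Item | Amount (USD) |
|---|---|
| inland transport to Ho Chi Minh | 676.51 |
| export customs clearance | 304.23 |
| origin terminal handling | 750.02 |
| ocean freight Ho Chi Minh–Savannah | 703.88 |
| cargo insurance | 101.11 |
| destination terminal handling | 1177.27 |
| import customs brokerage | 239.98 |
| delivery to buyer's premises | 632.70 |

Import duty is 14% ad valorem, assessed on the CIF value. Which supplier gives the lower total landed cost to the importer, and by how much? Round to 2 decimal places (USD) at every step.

Supplier A (CFR):
CIF value = CFR price + insurance = 130837.38 + 101.11 = 130938.49
Import duty = 130938.49 × 14% = 18331.39
Buyer bears (A): 101.11 + 1177.27 + 239.98 + 632.70 = 2151.06
Landed cost (A) = invoice 130837.38 + 2151.06 + duty 18331.39 = 151319.83
Supplier B (FCA):
CIF value = FCA price + origin terminal + freight + insurance = 141543.22 + 750.02 + 703.88 + 101.11 = 143098.23
Import duty = 143098.23 × 14% = 20033.75
Buyer bears (B): 750.02 + 703.88 + 101.11 + 1177.27 + 239.98 + 632.70 = 3604.96
Landed cost (B) = invoice 141543.22 + 3604.96 + duty 20033.75 = 165181.93
Difference = |151319.83 − 165181.93| = 13862.10

Supplier A is cheaper by USD 13862.10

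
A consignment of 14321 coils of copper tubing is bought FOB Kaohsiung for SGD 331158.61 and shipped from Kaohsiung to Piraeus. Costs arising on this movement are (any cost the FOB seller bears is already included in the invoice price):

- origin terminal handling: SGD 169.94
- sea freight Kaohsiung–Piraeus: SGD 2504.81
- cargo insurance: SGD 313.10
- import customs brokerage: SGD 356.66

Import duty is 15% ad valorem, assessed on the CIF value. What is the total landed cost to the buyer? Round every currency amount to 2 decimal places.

Total landed cost: SGD 384429.66

FOB: the seller bears costs until goods are on board at the origin port; the buyer bears freight, insurance and all costs thereafter.
Already in the invoice (seller's account under FOB): origin terminal — exclude.
CIF value = FOB price + freight + insurance = 331158.61 + 2504.81 + 313.10 = 333976.52
Import duty = 333976.52 × 15% = 50096.48
Buyer bears: freight 2504.81 + insurance 313.10 + brokerage 356.66 + duty 50096.48 = 53271.05
Landed cost = invoice 331158.61 + 53271.05 = 384429.66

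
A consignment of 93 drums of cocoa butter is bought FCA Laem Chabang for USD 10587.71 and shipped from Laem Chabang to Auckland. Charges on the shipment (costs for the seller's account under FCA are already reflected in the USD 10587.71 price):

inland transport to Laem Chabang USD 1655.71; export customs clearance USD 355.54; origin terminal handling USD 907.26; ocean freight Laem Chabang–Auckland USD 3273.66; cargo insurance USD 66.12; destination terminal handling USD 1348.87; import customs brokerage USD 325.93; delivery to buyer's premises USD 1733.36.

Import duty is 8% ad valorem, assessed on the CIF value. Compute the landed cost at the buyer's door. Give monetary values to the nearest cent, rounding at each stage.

Total landed cost: USD 19429.69

FCA: the seller delivers export-cleared goods to the carrier; the buyer bears costs from that point.
Already in the invoice (seller's account under FCA): inland to port, export clearance — exclude.
CIF value = FCA price + origin terminal + freight + insurance = 10587.71 + 907.26 + 3273.66 + 66.12 = 14834.75
Import duty = 14834.75 × 8% = 1186.78
Buyer bears: origin terminal 907.26 + freight 3273.66 + insurance 66.12 + destination terminal 1348.87 + brokerage 325.93 + delivery 1733.36 + duty 1186.78 = 8841.98
Landed cost = invoice 10587.71 + 8841.98 = 19429.69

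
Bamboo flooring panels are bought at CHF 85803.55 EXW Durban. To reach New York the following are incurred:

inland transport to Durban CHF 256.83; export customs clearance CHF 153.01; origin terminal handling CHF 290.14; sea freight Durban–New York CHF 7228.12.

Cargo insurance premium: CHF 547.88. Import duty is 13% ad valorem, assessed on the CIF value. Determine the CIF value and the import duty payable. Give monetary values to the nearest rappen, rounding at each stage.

CIF = EXW price + pre-shipment costs + freight + insurance
CIF = 85803.55 + 256.83 + 153.01 + 290.14 + 7228.12 + 547.88 = 94279.53
Import duty = 94279.53 × 13% = 12256.34

CIF value: CHF 94279.53; import duty: CHF 12256.34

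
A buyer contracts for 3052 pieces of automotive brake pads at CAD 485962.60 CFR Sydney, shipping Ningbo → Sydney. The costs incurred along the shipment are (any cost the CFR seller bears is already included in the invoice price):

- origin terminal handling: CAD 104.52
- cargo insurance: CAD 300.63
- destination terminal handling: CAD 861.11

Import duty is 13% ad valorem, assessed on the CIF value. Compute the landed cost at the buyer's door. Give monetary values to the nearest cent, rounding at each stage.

CFR: the seller pays costs through ocean freight to the destination port, but not insurance.
Already in the invoice (seller's account under CFR): origin terminal — exclude.
CIF value = CFR price + insurance = 485962.60 + 300.63 = 486263.23
Import duty = 486263.23 × 13% = 63214.22
Buyer bears: insurance 300.63 + destination terminal 861.11 + duty 63214.22 = 64375.96
Landed cost = invoice 485962.60 + 64375.96 = 550338.56

Total landed cost: CAD 550338.56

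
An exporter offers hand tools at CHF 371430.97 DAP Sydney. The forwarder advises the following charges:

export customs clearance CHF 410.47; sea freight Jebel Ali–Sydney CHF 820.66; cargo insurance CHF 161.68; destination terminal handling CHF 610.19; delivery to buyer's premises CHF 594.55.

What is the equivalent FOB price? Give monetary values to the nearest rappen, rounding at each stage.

Not relevant to the conversion: export clearance — on the seller under both DAP and FOB; already in the DAP price and stays in the FOB price.
From DAP to FOB, the seller no longer bears: freight, insurance, destination terminal, delivery.
FOB price = 371430.97 − 820.66 − 161.68 − 610.19 − 594.55 = 369243.89

FOB price: CHF 369243.89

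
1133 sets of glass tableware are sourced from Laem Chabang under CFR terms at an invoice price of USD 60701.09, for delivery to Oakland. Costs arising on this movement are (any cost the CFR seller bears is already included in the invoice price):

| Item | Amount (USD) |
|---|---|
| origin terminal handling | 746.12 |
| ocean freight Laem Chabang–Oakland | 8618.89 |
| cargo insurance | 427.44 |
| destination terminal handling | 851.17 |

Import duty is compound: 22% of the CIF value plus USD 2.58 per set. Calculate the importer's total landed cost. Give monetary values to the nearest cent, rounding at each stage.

CFR: the seller pays costs through ocean freight to the destination port, but not insurance.
Already in the invoice (seller's account under CFR): origin terminal, freight — exclude.
CIF value = CFR price + insurance = 60701.09 + 427.44 = 61128.53
Ad valorem component: 61128.53 × 22% = 13448.28
Specific component: 1133 × 2.58 = 2923.14
Import duty = 13448.28 + 2923.14 = 16371.42
Buyer bears: insurance 427.44 + destination terminal 851.17 + duty 16371.42 = 17650.03
Landed cost = invoice 60701.09 + 17650.03 = 78351.12

Total landed cost: USD 78351.12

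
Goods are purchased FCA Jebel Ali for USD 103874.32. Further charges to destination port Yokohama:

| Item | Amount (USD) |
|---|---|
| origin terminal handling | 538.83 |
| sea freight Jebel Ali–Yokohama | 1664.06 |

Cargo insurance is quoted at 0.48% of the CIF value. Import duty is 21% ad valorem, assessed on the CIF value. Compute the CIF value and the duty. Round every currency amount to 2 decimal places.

Let C be the CIF value. C = FCA price + pre-shipment costs + freight + 0.48% × C
C − 0.48% × C = 103874.32 + 538.83 + 1664.06
0.9952 × C = 106077.21
C = 106077.21 / 0.9952 = 106588.84
Insurance premium = 0.48% × 106588.84 = 511.63
Import duty = 106588.84 × 21% = 22383.66

CIF value: USD 106588.84; import duty: USD 22383.66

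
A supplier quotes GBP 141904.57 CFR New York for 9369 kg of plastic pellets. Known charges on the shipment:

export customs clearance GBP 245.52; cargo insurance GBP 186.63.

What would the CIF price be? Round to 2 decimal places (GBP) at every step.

CIF price: GBP 142091.20

Not relevant to the conversion: export clearance — on the seller under both CFR and CIF; already in the CFR price and stays in the CIF price.
From CFR to CIF, the seller additionally bears: insurance.
CIF price = 141904.57 + 186.63 = 142091.20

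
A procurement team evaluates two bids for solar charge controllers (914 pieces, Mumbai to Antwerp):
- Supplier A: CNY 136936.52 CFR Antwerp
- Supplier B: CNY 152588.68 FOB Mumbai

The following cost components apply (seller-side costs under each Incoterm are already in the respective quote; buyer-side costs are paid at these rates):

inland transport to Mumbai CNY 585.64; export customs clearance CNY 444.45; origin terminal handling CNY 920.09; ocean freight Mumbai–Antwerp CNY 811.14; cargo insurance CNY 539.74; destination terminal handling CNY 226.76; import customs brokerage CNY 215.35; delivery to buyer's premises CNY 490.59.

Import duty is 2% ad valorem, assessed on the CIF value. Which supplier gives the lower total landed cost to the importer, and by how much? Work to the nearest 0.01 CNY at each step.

Supplier A (CFR):
CIF value = CFR price + insurance = 136936.52 + 539.74 = 137476.26
Import duty = 137476.26 × 2% = 2749.53
Buyer bears (A): 539.74 + 226.76 + 215.35 + 490.59 = 1472.44
Landed cost (A) = invoice 136936.52 + 1472.44 + duty 2749.53 = 141158.49
Supplier B (FOB):
CIF value = FOB price + freight + insurance = 152588.68 + 811.14 + 539.74 = 153939.56
Import duty = 153939.56 × 2% = 3078.79
Buyer bears (B): 811.14 + 539.74 + 226.76 + 215.35 + 490.59 = 2283.58
Landed cost (B) = invoice 152588.68 + 2283.58 + duty 3078.79 = 157951.05
Difference = |141158.49 − 157951.05| = 16792.56

Supplier A is cheaper by CNY 16792.56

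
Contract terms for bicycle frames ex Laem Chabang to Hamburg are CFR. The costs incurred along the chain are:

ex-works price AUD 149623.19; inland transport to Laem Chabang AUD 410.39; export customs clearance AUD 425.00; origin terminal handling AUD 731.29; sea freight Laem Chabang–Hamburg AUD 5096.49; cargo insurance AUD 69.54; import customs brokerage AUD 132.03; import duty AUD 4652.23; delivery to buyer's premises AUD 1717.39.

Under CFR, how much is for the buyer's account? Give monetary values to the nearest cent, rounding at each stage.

CFR: the seller pays costs through ocean freight to the destination port, but not insurance.
Seller's account: goods 149623.19 + inland to port 410.39 + export clearance 425.00 + origin terminal 731.29 + freight 5096.49 = 156286.36
Buyer's account: insurance 69.54 + brokerage 132.03 + duty 4652.23 + delivery 1717.39 = 6571.19

Buyer's account: AUD 6571.19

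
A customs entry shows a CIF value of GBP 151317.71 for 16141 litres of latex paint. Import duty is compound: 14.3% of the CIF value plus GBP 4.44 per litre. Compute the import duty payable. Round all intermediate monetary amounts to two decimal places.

Ad valorem component: 151317.71 × 14.3% = 21638.43
Specific component: 16141 × 4.44 = 71666.04
Import duty = 21638.43 + 71666.04 = 93304.47

Import duty: GBP 93304.47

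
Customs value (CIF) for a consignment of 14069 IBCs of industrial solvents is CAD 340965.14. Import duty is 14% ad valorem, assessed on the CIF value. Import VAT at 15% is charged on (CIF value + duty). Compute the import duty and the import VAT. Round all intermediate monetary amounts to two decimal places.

Import duty = 340965.14 × 14% = 47735.12
VAT base = CIF + duty = 340965.14 + 47735.12 = 388700.26
Import VAT = 388700.26 × 15% = 58305.04

Import duty: CAD 47735.12; import VAT: CAD 58305.04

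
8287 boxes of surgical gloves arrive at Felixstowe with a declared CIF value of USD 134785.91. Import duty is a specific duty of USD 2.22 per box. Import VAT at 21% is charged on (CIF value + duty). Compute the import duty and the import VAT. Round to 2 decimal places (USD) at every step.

Import duty: USD 18397.14; import VAT: USD 32168.44

Import duty = 8287 × 2.22 = 18397.14
VAT base = CIF + duty = 134785.91 + 18397.14 = 153183.05
Import VAT = 153183.05 × 21% = 32168.44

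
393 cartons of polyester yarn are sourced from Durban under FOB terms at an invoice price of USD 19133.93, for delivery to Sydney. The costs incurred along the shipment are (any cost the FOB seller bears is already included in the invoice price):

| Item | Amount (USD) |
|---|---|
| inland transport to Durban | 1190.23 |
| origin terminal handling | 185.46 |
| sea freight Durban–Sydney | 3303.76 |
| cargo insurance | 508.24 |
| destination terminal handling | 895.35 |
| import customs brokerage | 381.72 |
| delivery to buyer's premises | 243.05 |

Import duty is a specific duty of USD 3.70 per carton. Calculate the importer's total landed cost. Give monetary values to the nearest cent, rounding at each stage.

FOB: the seller bears costs until goods are on board at the origin port; the buyer bears freight, insurance and all costs thereafter.
Already in the invoice (seller's account under FOB): inland to port, origin terminal — exclude.
CIF value = FOB price + freight + insurance = 19133.93 + 3303.76 + 508.24 = 22945.93
Import duty = 393 × 3.70 = 1454.10
Buyer bears: freight 3303.76 + insurance 508.24 + destination terminal 895.35 + brokerage 381.72 + delivery 243.05 + duty 1454.10 = 6786.22
Landed cost = invoice 19133.93 + 6786.22 = 25920.15

Total landed cost: USD 25920.15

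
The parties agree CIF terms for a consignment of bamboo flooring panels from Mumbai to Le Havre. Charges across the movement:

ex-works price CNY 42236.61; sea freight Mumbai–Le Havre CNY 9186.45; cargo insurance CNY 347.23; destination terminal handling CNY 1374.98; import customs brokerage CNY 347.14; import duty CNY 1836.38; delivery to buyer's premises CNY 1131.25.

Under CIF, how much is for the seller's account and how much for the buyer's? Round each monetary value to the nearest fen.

CIF: the seller pays costs through ocean freight and marine insurance to the destination port.
Seller's account: goods 42236.61 + freight 9186.45 + insurance 347.23 = 51770.29
Buyer's account: destination terminal 1374.98 + brokerage 347.14 + duty 1836.38 + delivery 1131.25 = 4689.75

Seller: CNY 51770.29; buyer: CNY 4689.75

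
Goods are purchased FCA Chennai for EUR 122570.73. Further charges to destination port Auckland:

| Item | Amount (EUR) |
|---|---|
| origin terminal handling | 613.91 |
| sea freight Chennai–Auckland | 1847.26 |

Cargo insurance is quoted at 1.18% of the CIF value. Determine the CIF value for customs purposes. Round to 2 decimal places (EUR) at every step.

CIF value: EUR 126524.89

Let C be the CIF value. C = FCA price + pre-shipment costs + freight + 1.18% × C
C − 1.18% × C = 122570.73 + 613.91 + 1847.26
0.9882 × C = 125031.90
C = 125031.90 / 0.9882 = 126524.89
Insurance premium = 1.18% × 126524.89 = 1492.99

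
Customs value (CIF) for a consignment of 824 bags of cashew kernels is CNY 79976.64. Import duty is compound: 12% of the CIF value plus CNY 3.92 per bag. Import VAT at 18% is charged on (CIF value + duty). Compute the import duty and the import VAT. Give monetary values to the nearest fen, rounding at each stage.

Ad valorem component: 79976.64 × 12% = 9597.20
Specific component: 824 × 3.92 = 3230.08
Import duty = 9597.20 + 3230.08 = 12827.28
VAT base = CIF + duty = 79976.64 + 12827.28 = 92803.92
Import VAT = 92803.92 × 18% = 16704.71

Import duty: CNY 12827.28; import VAT: CNY 16704.71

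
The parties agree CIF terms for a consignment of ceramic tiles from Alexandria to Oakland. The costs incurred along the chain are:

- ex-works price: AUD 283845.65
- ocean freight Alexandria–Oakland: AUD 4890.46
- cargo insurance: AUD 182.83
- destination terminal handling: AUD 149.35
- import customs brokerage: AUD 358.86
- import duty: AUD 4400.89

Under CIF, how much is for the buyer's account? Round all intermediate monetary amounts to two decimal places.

CIF: the seller pays costs through ocean freight and marine insurance to the destination port.
Seller's account: goods 283845.65 + freight 4890.46 + insurance 182.83 = 288918.94
Buyer's account: destination terminal 149.35 + brokerage 358.86 + duty 4400.89 = 4909.10

Buyer's account: AUD 4909.10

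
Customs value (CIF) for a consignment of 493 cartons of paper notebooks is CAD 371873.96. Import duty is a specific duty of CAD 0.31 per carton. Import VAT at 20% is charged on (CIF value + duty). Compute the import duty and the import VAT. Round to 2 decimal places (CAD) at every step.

Import duty: CAD 152.83; import VAT: CAD 74405.36

Import duty = 493 × 0.31 = 152.83
VAT base = CIF + duty = 371873.96 + 152.83 = 372026.79
Import VAT = 372026.79 × 20% = 74405.36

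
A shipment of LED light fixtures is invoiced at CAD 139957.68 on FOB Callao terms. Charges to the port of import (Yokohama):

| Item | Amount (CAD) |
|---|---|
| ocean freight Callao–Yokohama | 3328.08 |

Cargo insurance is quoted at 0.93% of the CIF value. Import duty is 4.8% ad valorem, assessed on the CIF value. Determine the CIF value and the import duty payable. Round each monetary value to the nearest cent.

Let C be the CIF value. C = FOB price + freight + 0.93% × C
C − 0.93% × C = 139957.68 + 3328.08
0.9907 × C = 143285.76
C = 143285.76 / 0.9907 = 144630.83
Insurance premium = 0.93% × 144630.83 = 1345.07
Import duty = 144630.83 × 4.8% = 6942.28

CIF value: CAD 144630.83; import duty: CAD 6942.28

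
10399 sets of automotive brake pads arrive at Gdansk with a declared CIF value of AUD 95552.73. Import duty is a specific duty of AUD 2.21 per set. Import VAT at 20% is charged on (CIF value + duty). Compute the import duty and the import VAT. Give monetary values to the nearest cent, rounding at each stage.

Import duty: AUD 22981.79; import VAT: AUD 23706.90

Import duty = 10399 × 2.21 = 22981.79
VAT base = CIF + duty = 95552.73 + 22981.79 = 118534.52
Import VAT = 118534.52 × 20% = 23706.90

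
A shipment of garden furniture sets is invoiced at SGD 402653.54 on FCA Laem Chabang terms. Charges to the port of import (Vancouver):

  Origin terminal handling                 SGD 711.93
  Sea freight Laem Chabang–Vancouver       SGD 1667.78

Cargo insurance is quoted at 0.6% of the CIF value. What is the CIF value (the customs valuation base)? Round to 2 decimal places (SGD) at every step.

Let C be the CIF value. C = FCA price + pre-shipment costs + freight + 0.6% × C
C − 0.6% × C = 402653.54 + 711.93 + 1667.78
0.994 × C = 405033.25
C = 405033.25 / 0.994 = 407478.12
Insurance premium = 0.6% × 407478.12 = 2444.87

CIF value: SGD 407478.12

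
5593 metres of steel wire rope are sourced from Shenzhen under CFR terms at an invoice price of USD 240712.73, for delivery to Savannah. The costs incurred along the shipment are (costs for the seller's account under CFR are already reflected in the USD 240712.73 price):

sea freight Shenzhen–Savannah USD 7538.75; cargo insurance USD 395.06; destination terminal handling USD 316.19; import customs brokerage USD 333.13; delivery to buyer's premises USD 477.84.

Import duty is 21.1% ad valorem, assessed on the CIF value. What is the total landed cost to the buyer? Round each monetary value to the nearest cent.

Total landed cost: USD 293108.69

CFR: the seller pays costs through ocean freight to the destination port, but not insurance.
Already in the invoice (seller's account under CFR): freight — exclude.
CIF value = CFR price + insurance = 240712.73 + 395.06 = 241107.79
Import duty = 241107.79 × 21.1% = 50873.74
Buyer bears: insurance 395.06 + destination terminal 316.19 + brokerage 333.13 + delivery 477.84 + duty 50873.74 = 52395.96
Landed cost = invoice 240712.73 + 52395.96 = 293108.69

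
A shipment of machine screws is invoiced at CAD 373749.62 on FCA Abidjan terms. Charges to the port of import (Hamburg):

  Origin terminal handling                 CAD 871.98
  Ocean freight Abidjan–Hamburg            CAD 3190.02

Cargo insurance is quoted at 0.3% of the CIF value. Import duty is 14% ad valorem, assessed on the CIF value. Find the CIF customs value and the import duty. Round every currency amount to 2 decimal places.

Let C be the CIF value. C = FCA price + pre-shipment costs + freight + 0.3% × C
C − 0.3% × C = 373749.62 + 871.98 + 3190.02
0.997 × C = 377811.62
C = 377811.62 / 0.997 = 378948.47
Insurance premium = 0.3% × 378948.47 = 1136.85
Import duty = 378948.47 × 14% = 53052.79

CIF value: CAD 378948.47; import duty: CAD 53052.79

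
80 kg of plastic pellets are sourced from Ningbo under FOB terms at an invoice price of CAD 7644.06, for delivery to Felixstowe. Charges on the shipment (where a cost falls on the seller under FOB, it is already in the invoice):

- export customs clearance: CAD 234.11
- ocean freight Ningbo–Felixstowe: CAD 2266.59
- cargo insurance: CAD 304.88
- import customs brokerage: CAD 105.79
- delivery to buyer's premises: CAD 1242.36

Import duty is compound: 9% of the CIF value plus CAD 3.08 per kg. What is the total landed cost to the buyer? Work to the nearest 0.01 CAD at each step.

FOB: the seller bears costs until goods are on board at the origin port; the buyer bears freight, insurance and all costs thereafter.
Already in the invoice (seller's account under FOB): export clearance — exclude.
CIF value = FOB price + freight + insurance = 7644.06 + 2266.59 + 304.88 = 10215.53
Ad valorem component: 10215.53 × 9% = 919.40
Specific component: 80 × 3.08 = 246.40
Import duty = 919.40 + 246.40 = 1165.80
Buyer bears: freight 2266.59 + insurance 304.88 + brokerage 105.79 + delivery 1242.36 + duty 1165.80 = 5085.42
Landed cost = invoice 7644.06 + 5085.42 = 12729.48

Total landed cost: CAD 12729.48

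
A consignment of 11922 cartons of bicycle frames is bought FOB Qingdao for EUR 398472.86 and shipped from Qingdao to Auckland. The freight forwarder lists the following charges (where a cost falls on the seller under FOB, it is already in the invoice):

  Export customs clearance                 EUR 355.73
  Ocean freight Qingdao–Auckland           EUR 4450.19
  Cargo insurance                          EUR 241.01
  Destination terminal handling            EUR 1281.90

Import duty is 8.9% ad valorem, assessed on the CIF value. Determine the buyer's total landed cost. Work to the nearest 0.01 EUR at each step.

FOB: the seller bears costs until goods are on board at the origin port; the buyer bears freight, insurance and all costs thereafter.
Already in the invoice (seller's account under FOB): export clearance — exclude.
CIF value = FOB price + freight + insurance = 398472.86 + 4450.19 + 241.01 = 403164.06
Import duty = 403164.06 × 8.9% = 35881.60
Buyer bears: freight 4450.19 + insurance 241.01 + destination terminal 1281.90 + duty 35881.60 = 41854.70
Landed cost = invoice 398472.86 + 41854.70 = 440327.56

Total landed cost: EUR 440327.56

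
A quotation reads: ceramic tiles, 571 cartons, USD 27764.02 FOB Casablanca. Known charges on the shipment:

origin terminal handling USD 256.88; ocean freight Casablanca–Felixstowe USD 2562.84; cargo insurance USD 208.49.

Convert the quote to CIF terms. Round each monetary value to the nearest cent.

CIF price: USD 30535.35

Not relevant to the conversion: origin terminal — on the seller under both FOB and CIF; already in the FOB price and stays in the CIF price.
From FOB to CIF, the seller additionally bears: freight, insurance.
CIF price = 27764.02 + 2562.84 + 208.49 = 30535.35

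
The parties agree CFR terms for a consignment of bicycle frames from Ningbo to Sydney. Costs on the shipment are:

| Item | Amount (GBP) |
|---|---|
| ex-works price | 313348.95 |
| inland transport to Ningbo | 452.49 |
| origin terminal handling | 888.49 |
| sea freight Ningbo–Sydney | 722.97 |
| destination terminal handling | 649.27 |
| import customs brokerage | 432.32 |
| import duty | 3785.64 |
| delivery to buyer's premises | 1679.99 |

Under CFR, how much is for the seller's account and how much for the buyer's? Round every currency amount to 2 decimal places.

CFR: the seller pays costs through ocean freight to the destination port, but not insurance.
Seller's account: goods 313348.95 + inland to port 452.49 + origin terminal 888.49 + freight 722.97 = 315412.90
Buyer's account: destination terminal 649.27 + brokerage 432.32 + duty 3785.64 + delivery 1679.99 = 6547.22

Seller: GBP 315412.90; buyer: GBP 6547.22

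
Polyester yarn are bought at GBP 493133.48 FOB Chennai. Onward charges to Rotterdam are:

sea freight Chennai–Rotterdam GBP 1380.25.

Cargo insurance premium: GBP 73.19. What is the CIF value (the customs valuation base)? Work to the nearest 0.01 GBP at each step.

CIF = FOB price + freight + insurance
CIF = 493133.48 + 1380.25 + 73.19 = 494586.92

CIF value: GBP 494586.92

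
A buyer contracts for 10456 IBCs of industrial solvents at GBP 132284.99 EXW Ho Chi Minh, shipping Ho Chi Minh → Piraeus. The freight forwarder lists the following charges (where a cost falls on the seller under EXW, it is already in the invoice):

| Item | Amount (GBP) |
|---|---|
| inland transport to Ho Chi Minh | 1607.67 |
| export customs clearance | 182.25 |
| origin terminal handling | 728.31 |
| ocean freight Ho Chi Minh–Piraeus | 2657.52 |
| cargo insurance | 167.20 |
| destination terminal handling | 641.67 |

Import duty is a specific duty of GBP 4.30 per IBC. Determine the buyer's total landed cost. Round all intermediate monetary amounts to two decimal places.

EXW: the seller makes goods available at their premises; the buyer bears all onward costs.
CIF value = EXW price + inland to port + export clearance + origin terminal + freight + insurance = 132284.99 + 1607.67 + 182.25 + 728.31 + 2657.52 + 167.20 = 137627.94
Import duty = 10456 × 4.30 = 44960.80
Buyer bears: inland to port 1607.67 + export clearance 182.25 + origin terminal 728.31 + freight 2657.52 + insurance 167.20 + destination terminal 641.67 + duty 44960.80 = 50945.42
Landed cost = invoice 132284.99 + 50945.42 = 183230.41

Total landed cost: GBP 183230.41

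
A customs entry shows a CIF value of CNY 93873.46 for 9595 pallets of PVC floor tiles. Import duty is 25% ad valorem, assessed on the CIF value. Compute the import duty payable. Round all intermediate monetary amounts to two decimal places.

Import duty = 93873.46 × 25% = 23468.37

Import duty: CNY 23468.37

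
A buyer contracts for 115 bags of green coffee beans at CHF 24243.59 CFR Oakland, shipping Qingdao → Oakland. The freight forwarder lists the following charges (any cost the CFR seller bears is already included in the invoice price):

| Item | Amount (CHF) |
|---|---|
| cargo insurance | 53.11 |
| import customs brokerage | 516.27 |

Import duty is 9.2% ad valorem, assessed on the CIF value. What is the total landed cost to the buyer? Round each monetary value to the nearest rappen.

CFR: the seller pays costs through ocean freight to the destination port, but not insurance.
CIF value = CFR price + insurance = 24243.59 + 53.11 = 24296.70
Import duty = 24296.70 × 9.2% = 2235.30
Buyer bears: insurance 53.11 + brokerage 516.27 + duty 2235.30 = 2804.68
Landed cost = invoice 24243.59 + 2804.68 = 27048.27

Total landed cost: CHF 27048.27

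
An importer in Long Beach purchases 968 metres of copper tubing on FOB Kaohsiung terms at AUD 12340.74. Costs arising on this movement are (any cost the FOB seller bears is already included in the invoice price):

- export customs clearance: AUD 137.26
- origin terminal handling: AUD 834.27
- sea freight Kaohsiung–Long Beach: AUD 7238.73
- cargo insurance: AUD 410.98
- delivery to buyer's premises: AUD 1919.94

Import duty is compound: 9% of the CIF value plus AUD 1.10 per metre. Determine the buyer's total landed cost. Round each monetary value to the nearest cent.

FOB: the seller bears costs until goods are on board at the origin port; the buyer bears freight, insurance and all costs thereafter.
Already in the invoice (seller's account under FOB): export clearance, origin terminal — exclude.
CIF value = FOB price + freight + insurance = 12340.74 + 7238.73 + 410.98 = 19990.45
Ad valorem component: 19990.45 × 9% = 1799.14
Specific component: 968 × 1.10 = 1064.80
Import duty = 1799.14 + 1064.80 = 2863.94
Buyer bears: freight 7238.73 + insurance 410.98 + delivery 1919.94 + duty 2863.94 = 12433.59
Landed cost = invoice 12340.74 + 12433.59 = 24774.33

Total landed cost: AUD 24774.33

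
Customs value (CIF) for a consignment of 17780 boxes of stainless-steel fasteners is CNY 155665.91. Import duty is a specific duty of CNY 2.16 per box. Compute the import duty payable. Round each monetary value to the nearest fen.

Import duty: CNY 38404.80

Import duty = 17780 × 2.16 = 38404.80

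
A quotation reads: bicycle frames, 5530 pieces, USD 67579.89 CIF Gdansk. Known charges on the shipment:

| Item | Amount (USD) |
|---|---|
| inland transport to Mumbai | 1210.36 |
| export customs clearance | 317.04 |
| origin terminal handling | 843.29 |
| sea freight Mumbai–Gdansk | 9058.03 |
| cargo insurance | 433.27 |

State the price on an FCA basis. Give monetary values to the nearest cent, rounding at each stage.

Not relevant to the conversion: export clearance, inland to port — on the seller under both CIF and FCA; already in the CIF price and stays in the FCA price.
From CIF to FCA, the seller no longer bears: origin terminal, freight, insurance.
FCA price = 67579.89 − 843.29 − 9058.03 − 433.27 = 57245.30

FCA price: USD 57245.30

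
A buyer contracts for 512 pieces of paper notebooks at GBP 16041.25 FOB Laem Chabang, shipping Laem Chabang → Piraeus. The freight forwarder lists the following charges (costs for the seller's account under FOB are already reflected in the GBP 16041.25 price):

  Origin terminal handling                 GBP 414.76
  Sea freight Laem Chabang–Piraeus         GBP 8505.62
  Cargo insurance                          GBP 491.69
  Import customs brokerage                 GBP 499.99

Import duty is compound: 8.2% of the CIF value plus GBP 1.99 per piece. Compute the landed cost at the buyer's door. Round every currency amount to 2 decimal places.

Total landed cost: GBP 28610.59

FOB: the seller bears costs until goods are on board at the origin port; the buyer bears freight, insurance and all costs thereafter.
Already in the invoice (seller's account under FOB): origin terminal — exclude.
CIF value = FOB price + freight + insurance = 16041.25 + 8505.62 + 491.69 = 25038.56
Ad valorem component: 25038.56 × 8.2% = 2053.16
Specific component: 512 × 1.99 = 1018.88
Import duty = 2053.16 + 1018.88 = 3072.04
Buyer bears: freight 8505.62 + insurance 491.69 + brokerage 499.99 + duty 3072.04 = 12569.34
Landed cost = invoice 16041.25 + 12569.34 = 28610.59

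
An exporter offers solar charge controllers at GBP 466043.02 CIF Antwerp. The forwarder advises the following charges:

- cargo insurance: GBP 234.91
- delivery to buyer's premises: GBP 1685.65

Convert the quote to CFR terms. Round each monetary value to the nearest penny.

Not relevant to the conversion: delivery — on the buyer under both terms; not part of either seller's price.
From CIF to CFR, the seller no longer bears: insurance.
CFR price = 466043.02 − 234.91 = 465808.11

CFR price: GBP 465808.11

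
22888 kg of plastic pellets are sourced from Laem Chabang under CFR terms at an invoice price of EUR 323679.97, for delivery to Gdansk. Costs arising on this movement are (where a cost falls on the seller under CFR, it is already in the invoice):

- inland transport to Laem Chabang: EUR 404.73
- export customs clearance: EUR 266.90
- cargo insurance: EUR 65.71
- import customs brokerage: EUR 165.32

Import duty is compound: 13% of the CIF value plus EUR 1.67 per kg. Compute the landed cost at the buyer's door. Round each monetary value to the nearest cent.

Total landed cost: EUR 404220.90

CFR: the seller pays costs through ocean freight to the destination port, but not insurance.
Already in the invoice (seller's account under CFR): inland to port, export clearance — exclude.
CIF value = CFR price + insurance = 323679.97 + 65.71 = 323745.68
Ad valorem component: 323745.68 × 13% = 42086.94
Specific component: 22888 × 1.67 = 38222.96
Import duty = 42086.94 + 38222.96 = 80309.90
Buyer bears: insurance 65.71 + brokerage 165.32 + duty 80309.90 = 80540.93
Landed cost = invoice 323679.97 + 80540.93 = 404220.90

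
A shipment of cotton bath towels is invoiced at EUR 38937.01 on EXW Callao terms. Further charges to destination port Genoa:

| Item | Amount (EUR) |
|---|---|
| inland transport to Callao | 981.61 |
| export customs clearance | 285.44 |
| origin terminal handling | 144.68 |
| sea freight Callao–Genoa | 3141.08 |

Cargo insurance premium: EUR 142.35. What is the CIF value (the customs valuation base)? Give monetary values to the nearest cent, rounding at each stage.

CIF = EXW price + pre-shipment costs + freight + insurance
CIF = 38937.01 + 981.61 + 285.44 + 144.68 + 3141.08 + 142.35 = 43632.17

CIF value: EUR 43632.17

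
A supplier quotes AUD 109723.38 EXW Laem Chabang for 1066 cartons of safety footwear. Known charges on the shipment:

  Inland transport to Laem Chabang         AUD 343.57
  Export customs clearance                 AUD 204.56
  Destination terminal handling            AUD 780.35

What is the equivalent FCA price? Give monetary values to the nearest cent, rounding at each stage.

Not relevant to the conversion: destination terminal — on the buyer under both terms; not part of either seller's price.
From EXW to FCA, the seller additionally bears: inland to port, export clearance.
FCA price = 109723.38 + 343.57 + 204.56 = 110271.51

FCA price: AUD 110271.51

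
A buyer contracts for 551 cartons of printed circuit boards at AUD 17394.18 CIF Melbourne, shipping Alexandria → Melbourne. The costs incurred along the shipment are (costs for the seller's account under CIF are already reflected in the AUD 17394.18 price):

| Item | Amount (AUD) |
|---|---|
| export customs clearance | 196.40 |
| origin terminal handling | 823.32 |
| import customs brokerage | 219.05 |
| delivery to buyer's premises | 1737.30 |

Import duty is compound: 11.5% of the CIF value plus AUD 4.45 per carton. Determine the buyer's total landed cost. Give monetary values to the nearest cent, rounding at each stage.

Total landed cost: AUD 23802.81

CIF: the seller pays costs through ocean freight and marine insurance to the destination port.
Already in the invoice (seller's account under CIF): export clearance, origin terminal — exclude.
The CIF price already equals the CIF value: 17394.18
Ad valorem component: 17394.18 × 11.5% = 2000.33
Specific component: 551 × 4.45 = 2451.95
Import duty = 2000.33 + 2451.95 = 4452.28
Buyer bears: brokerage 219.05 + delivery 1737.30 + duty 4452.28 = 6408.63
Landed cost = invoice 17394.18 + 6408.63 = 23802.81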